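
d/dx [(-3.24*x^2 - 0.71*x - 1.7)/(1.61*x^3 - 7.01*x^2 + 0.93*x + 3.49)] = (5.2164*x^4 + 2.2862*x^3 + 0.220700000000001*x^2 - 46.4492*x - 0.8969)/(2.5921*x^6 - 22.5722*x^5 + 52.1347*x^4 - 1.8008*x^3 - 48.0649*x^2 + 6.4914*x + 12.1801)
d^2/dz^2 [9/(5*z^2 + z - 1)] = 18*(-25*z^2 - 5*z + (10*z + 1)^2 + 5)/(5*z^2 + z - 1)^3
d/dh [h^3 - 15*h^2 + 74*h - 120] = 3*h^2 - 30*h + 74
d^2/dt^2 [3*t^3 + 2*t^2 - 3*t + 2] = 18*t + 4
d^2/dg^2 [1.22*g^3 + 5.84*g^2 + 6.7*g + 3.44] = 7.32*g + 11.68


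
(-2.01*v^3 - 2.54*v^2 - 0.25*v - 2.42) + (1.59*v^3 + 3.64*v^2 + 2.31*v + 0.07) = -0.42*v^3 + 1.1*v^2 + 2.06*v - 2.35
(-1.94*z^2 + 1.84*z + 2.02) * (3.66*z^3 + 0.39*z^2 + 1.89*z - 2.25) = -7.1004*z^5 + 5.9778*z^4 + 4.4442*z^3 + 8.6304*z^2 - 0.322200000000001*z - 4.545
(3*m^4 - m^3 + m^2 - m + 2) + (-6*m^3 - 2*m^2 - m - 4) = 3*m^4 - 7*m^3 - m^2 - 2*m - 2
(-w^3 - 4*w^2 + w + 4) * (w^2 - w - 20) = -w^5 - 3*w^4 + 25*w^3 + 83*w^2 - 24*w - 80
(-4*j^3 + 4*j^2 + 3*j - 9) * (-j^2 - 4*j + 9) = 4*j^5 + 12*j^4 - 55*j^3 + 33*j^2 + 63*j - 81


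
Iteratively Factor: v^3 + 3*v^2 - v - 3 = (v - 1)*(v^2 + 4*v + 3) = (v - 1)*(v + 1)*(v + 3)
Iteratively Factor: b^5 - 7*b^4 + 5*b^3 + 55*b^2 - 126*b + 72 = (b - 1)*(b^4 - 6*b^3 - b^2 + 54*b - 72) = (b - 3)*(b - 1)*(b^3 - 3*b^2 - 10*b + 24) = (b - 4)*(b - 3)*(b - 1)*(b^2 + b - 6) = (b - 4)*(b - 3)*(b - 2)*(b - 1)*(b + 3)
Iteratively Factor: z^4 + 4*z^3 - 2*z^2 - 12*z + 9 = (z - 1)*(z^3 + 5*z^2 + 3*z - 9) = (z - 1)^2*(z^2 + 6*z + 9) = (z - 1)^2*(z + 3)*(z + 3)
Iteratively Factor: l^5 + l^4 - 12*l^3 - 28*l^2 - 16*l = (l)*(l^4 + l^3 - 12*l^2 - 28*l - 16) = l*(l + 2)*(l^3 - l^2 - 10*l - 8) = l*(l + 1)*(l + 2)*(l^2 - 2*l - 8) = l*(l - 4)*(l + 1)*(l + 2)*(l + 2)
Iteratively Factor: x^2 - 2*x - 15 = (x - 5)*(x + 3)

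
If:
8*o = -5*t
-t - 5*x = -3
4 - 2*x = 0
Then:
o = 35/8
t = -7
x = 2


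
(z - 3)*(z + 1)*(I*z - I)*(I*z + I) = -z^4 + 2*z^3 + 4*z^2 - 2*z - 3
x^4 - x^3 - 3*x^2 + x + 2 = (x - 2)*(x - 1)*(x + 1)^2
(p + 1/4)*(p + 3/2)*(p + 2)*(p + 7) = p^4 + 43*p^3/4 + 241*p^2/8 + 223*p/8 + 21/4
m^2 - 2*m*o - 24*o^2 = (m - 6*o)*(m + 4*o)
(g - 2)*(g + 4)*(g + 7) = g^3 + 9*g^2 + 6*g - 56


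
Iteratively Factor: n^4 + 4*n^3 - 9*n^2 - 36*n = (n + 4)*(n^3 - 9*n) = n*(n + 4)*(n^2 - 9) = n*(n + 3)*(n + 4)*(n - 3)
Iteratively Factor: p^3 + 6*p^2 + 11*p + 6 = (p + 2)*(p^2 + 4*p + 3) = (p + 1)*(p + 2)*(p + 3)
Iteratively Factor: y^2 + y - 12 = (y + 4)*(y - 3)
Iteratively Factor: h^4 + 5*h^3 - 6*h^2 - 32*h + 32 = (h + 4)*(h^3 + h^2 - 10*h + 8) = (h - 2)*(h + 4)*(h^2 + 3*h - 4) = (h - 2)*(h - 1)*(h + 4)*(h + 4)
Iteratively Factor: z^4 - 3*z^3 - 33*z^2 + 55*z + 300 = (z + 4)*(z^3 - 7*z^2 - 5*z + 75) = (z - 5)*(z + 4)*(z^2 - 2*z - 15) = (z - 5)*(z + 3)*(z + 4)*(z - 5)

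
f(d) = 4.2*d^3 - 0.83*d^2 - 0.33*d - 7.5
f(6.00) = 867.84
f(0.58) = -7.15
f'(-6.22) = 497.47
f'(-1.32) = 23.82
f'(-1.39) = 26.32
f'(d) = 12.6*d^2 - 1.66*d - 0.33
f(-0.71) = -9.19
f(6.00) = 867.84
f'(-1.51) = 30.91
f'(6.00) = 443.31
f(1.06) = -3.78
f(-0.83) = -10.20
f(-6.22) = -1048.25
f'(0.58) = 2.95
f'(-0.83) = 9.73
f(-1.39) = -19.92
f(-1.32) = -18.17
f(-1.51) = -23.35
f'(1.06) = 12.07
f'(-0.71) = 7.20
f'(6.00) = 443.31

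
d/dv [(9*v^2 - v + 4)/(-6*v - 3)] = 3*(-2*v^2 - 2*v + 1)/(4*v^2 + 4*v + 1)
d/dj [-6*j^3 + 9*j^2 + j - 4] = -18*j^2 + 18*j + 1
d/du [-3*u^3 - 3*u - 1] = -9*u^2 - 3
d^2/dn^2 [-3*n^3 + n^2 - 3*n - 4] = 2 - 18*n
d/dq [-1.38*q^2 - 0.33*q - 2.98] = -2.76*q - 0.33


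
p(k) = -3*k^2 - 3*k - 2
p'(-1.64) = 6.84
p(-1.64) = -5.15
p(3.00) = -38.00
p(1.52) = -13.49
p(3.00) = -38.00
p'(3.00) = -21.00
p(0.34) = -3.37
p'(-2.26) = 10.56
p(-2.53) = -13.61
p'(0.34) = -5.04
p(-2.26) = -10.54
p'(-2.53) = 12.18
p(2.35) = -25.62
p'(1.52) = -12.12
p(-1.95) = -7.56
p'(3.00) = -21.00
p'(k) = -6*k - 3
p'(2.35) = -17.10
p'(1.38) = -11.28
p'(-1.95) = 8.70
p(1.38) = -11.85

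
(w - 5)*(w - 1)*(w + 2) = w^3 - 4*w^2 - 7*w + 10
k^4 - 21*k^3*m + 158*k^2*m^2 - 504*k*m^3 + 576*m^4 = (k - 8*m)*(k - 6*m)*(k - 4*m)*(k - 3*m)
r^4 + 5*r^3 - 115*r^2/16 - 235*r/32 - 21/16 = (r - 7/4)*(r + 1/4)*(r + 1/2)*(r + 6)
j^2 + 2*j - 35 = (j - 5)*(j + 7)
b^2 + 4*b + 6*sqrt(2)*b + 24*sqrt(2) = (b + 4)*(b + 6*sqrt(2))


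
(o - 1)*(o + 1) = o^2 - 1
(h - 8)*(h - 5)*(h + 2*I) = h^3 - 13*h^2 + 2*I*h^2 + 40*h - 26*I*h + 80*I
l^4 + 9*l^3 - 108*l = l*(l - 3)*(l + 6)^2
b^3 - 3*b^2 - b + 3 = (b - 3)*(b - 1)*(b + 1)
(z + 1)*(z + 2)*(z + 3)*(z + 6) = z^4 + 12*z^3 + 47*z^2 + 72*z + 36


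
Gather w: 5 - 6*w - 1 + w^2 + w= w^2 - 5*w + 4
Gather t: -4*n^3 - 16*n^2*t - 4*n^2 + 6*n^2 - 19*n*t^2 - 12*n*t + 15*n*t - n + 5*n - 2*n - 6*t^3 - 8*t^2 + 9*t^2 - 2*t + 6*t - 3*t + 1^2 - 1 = -4*n^3 + 2*n^2 + 2*n - 6*t^3 + t^2*(1 - 19*n) + t*(-16*n^2 + 3*n + 1)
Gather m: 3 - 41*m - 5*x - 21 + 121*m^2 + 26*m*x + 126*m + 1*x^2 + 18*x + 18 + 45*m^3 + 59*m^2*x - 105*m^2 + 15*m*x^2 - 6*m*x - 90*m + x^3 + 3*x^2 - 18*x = 45*m^3 + m^2*(59*x + 16) + m*(15*x^2 + 20*x - 5) + x^3 + 4*x^2 - 5*x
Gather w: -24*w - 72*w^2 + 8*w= -72*w^2 - 16*w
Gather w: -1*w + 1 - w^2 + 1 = -w^2 - w + 2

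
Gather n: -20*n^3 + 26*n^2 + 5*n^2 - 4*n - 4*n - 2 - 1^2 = -20*n^3 + 31*n^2 - 8*n - 3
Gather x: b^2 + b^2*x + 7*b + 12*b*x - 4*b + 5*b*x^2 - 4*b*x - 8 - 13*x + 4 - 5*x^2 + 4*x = b^2 + 3*b + x^2*(5*b - 5) + x*(b^2 + 8*b - 9) - 4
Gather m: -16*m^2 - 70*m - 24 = -16*m^2 - 70*m - 24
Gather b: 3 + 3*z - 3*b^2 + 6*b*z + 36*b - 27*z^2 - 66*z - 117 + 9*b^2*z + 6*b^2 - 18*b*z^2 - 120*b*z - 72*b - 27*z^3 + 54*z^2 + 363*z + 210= b^2*(9*z + 3) + b*(-18*z^2 - 114*z - 36) - 27*z^3 + 27*z^2 + 300*z + 96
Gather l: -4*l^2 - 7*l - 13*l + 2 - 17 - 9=-4*l^2 - 20*l - 24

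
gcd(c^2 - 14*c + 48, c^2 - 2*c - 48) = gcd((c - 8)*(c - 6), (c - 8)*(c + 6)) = c - 8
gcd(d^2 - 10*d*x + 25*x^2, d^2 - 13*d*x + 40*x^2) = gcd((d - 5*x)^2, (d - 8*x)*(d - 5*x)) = -d + 5*x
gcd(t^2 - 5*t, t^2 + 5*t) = t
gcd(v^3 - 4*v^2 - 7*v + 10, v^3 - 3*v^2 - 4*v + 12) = v + 2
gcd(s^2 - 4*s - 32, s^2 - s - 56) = s - 8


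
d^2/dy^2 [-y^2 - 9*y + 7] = -2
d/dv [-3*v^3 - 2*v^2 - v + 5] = -9*v^2 - 4*v - 1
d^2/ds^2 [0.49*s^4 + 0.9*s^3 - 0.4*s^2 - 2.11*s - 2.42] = 5.88*s^2 + 5.4*s - 0.8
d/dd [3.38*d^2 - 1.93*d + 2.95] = 6.76*d - 1.93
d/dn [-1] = 0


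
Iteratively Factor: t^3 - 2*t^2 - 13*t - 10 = (t - 5)*(t^2 + 3*t + 2) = (t - 5)*(t + 1)*(t + 2)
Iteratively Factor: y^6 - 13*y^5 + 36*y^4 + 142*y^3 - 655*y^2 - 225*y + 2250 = (y - 5)*(y^5 - 8*y^4 - 4*y^3 + 122*y^2 - 45*y - 450) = (y - 5)*(y - 3)*(y^4 - 5*y^3 - 19*y^2 + 65*y + 150) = (y - 5)^2*(y - 3)*(y^3 - 19*y - 30) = (y - 5)^2*(y - 3)*(y + 2)*(y^2 - 2*y - 15) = (y - 5)^3*(y - 3)*(y + 2)*(y + 3)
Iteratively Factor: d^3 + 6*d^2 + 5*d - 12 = (d + 3)*(d^2 + 3*d - 4) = (d - 1)*(d + 3)*(d + 4)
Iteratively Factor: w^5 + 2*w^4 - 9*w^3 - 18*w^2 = (w + 2)*(w^4 - 9*w^2) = w*(w + 2)*(w^3 - 9*w) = w*(w - 3)*(w + 2)*(w^2 + 3*w) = w*(w - 3)*(w + 2)*(w + 3)*(w)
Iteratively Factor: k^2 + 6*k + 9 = (k + 3)*(k + 3)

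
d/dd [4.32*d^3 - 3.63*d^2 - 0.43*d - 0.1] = 12.96*d^2 - 7.26*d - 0.43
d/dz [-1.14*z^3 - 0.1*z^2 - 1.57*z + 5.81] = -3.42*z^2 - 0.2*z - 1.57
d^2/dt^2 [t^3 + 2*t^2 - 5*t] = 6*t + 4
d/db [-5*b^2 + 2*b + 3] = 2 - 10*b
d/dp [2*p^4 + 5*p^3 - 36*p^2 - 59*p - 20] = 8*p^3 + 15*p^2 - 72*p - 59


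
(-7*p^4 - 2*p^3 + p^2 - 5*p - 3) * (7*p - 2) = -49*p^5 + 11*p^3 - 37*p^2 - 11*p + 6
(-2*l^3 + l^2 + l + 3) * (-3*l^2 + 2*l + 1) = 6*l^5 - 7*l^4 - 3*l^3 - 6*l^2 + 7*l + 3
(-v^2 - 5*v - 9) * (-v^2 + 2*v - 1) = v^4 + 3*v^3 - 13*v + 9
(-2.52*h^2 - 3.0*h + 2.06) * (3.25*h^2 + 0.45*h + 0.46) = -8.19*h^4 - 10.884*h^3 + 4.1858*h^2 - 0.453*h + 0.9476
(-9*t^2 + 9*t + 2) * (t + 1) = -9*t^3 + 11*t + 2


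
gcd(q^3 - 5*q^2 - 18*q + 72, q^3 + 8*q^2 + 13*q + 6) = 1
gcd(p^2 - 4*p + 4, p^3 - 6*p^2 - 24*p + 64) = p - 2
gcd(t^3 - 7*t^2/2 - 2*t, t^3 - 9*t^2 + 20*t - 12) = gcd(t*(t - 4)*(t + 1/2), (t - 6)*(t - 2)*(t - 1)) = 1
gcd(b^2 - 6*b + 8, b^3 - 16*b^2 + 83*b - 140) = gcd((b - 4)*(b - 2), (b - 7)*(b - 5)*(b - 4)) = b - 4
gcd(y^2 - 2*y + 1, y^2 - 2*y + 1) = y^2 - 2*y + 1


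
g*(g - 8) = g^2 - 8*g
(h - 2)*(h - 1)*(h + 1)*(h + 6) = h^4 + 4*h^3 - 13*h^2 - 4*h + 12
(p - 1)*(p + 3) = p^2 + 2*p - 3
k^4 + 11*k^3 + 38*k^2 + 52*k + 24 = (k + 1)*(k + 2)^2*(k + 6)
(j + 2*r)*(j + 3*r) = j^2 + 5*j*r + 6*r^2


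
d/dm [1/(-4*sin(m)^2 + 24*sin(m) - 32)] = (sin(m) - 3)*cos(m)/(2*(sin(m)^2 - 6*sin(m) + 8)^2)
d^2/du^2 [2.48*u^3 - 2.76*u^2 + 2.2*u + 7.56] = 14.88*u - 5.52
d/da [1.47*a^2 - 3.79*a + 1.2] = 2.94*a - 3.79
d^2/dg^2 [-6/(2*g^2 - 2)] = 6*(-3*g^2 - 1)/(g^2 - 1)^3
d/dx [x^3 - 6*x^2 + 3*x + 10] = 3*x^2 - 12*x + 3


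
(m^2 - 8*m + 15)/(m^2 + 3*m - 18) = (m - 5)/(m + 6)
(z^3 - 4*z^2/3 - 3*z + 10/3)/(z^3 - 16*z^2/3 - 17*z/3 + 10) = (z - 2)/(z - 6)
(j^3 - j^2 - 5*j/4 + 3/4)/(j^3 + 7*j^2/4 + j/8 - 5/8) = 2*(2*j - 3)/(4*j + 5)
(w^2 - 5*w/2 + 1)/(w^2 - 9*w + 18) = (w^2 - 5*w/2 + 1)/(w^2 - 9*w + 18)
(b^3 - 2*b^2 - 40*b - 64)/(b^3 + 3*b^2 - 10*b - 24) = (b - 8)/(b - 3)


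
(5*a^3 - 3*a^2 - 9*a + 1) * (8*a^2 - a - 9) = 40*a^5 - 29*a^4 - 114*a^3 + 44*a^2 + 80*a - 9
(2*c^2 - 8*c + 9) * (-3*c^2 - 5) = -6*c^4 + 24*c^3 - 37*c^2 + 40*c - 45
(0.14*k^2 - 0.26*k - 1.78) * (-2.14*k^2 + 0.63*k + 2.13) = -0.2996*k^4 + 0.6446*k^3 + 3.9436*k^2 - 1.6752*k - 3.7914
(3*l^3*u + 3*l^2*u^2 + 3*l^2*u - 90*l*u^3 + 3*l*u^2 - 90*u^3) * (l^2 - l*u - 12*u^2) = 3*l^5*u + 3*l^4*u - 129*l^3*u^3 + 54*l^2*u^4 - 129*l^2*u^3 + 1080*l*u^5 + 54*l*u^4 + 1080*u^5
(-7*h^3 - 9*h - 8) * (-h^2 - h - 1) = 7*h^5 + 7*h^4 + 16*h^3 + 17*h^2 + 17*h + 8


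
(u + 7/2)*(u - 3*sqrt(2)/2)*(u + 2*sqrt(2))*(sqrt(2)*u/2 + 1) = sqrt(2)*u^4/2 + 3*u^3/2 + 7*sqrt(2)*u^3/4 - 5*sqrt(2)*u^2/2 + 21*u^2/4 - 35*sqrt(2)*u/4 - 6*u - 21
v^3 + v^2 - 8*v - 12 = (v - 3)*(v + 2)^2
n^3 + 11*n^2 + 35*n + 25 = (n + 1)*(n + 5)^2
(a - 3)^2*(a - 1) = a^3 - 7*a^2 + 15*a - 9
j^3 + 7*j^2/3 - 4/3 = (j - 2/3)*(j + 1)*(j + 2)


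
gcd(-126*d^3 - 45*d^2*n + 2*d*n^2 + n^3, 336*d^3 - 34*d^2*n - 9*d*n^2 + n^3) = 42*d^2 + d*n - n^2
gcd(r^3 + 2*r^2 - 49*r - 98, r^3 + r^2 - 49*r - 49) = r^2 - 49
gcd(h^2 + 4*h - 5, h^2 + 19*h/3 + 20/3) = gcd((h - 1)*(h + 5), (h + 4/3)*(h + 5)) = h + 5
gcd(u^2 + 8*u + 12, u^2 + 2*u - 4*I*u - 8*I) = u + 2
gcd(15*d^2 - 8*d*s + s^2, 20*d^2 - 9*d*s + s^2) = -5*d + s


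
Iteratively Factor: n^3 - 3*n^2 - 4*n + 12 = (n - 2)*(n^2 - n - 6) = (n - 3)*(n - 2)*(n + 2)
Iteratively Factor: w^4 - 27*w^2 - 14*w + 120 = (w - 2)*(w^3 + 2*w^2 - 23*w - 60) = (w - 2)*(w + 3)*(w^2 - w - 20) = (w - 5)*(w - 2)*(w + 3)*(w + 4)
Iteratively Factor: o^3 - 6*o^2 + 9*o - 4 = (o - 1)*(o^2 - 5*o + 4) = (o - 4)*(o - 1)*(o - 1)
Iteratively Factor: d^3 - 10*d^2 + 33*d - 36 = (d - 3)*(d^2 - 7*d + 12) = (d - 4)*(d - 3)*(d - 3)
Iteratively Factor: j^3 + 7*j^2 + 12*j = (j)*(j^2 + 7*j + 12) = j*(j + 4)*(j + 3)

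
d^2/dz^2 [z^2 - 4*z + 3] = 2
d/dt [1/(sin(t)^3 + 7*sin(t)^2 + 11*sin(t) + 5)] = -(3*sin(t) + 11)*cos(t)/((sin(t) + 1)^3*(sin(t) + 5)^2)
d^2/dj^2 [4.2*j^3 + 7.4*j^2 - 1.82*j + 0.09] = 25.2*j + 14.8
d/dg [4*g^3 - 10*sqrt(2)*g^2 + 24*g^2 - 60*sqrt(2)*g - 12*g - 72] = 12*g^2 - 20*sqrt(2)*g + 48*g - 60*sqrt(2) - 12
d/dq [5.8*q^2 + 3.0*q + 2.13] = 11.6*q + 3.0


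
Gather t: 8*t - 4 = 8*t - 4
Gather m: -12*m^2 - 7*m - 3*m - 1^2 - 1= -12*m^2 - 10*m - 2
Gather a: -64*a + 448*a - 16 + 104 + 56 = 384*a + 144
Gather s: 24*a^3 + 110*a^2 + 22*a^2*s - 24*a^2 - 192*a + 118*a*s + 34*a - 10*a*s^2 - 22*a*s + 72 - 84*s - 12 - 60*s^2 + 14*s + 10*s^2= 24*a^3 + 86*a^2 - 158*a + s^2*(-10*a - 50) + s*(22*a^2 + 96*a - 70) + 60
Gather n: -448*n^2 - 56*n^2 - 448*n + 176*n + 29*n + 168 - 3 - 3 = -504*n^2 - 243*n + 162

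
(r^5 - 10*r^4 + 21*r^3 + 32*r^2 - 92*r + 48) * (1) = r^5 - 10*r^4 + 21*r^3 + 32*r^2 - 92*r + 48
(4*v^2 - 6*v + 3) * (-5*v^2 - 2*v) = -20*v^4 + 22*v^3 - 3*v^2 - 6*v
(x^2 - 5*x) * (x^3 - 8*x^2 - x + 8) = x^5 - 13*x^4 + 39*x^3 + 13*x^2 - 40*x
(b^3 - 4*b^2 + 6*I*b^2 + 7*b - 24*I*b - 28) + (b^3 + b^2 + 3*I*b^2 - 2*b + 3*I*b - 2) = 2*b^3 - 3*b^2 + 9*I*b^2 + 5*b - 21*I*b - 30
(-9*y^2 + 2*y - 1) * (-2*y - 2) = 18*y^3 + 14*y^2 - 2*y + 2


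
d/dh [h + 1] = 1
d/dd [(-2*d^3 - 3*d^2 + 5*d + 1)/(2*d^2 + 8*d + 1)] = (-4*d^4 - 32*d^3 - 40*d^2 - 10*d - 3)/(4*d^4 + 32*d^3 + 68*d^2 + 16*d + 1)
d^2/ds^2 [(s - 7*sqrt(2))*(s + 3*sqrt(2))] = 2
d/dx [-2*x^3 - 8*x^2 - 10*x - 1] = -6*x^2 - 16*x - 10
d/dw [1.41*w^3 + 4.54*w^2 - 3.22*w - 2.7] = 4.23*w^2 + 9.08*w - 3.22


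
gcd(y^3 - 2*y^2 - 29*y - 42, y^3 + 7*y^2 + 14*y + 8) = y + 2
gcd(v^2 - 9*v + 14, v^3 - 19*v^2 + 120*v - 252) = v - 7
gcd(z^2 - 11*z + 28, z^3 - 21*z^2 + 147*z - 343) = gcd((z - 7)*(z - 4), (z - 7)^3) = z - 7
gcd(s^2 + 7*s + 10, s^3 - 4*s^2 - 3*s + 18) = s + 2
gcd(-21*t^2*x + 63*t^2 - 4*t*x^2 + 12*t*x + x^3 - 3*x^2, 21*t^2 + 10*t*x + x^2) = 3*t + x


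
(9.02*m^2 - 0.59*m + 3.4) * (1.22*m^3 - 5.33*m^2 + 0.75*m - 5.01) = 11.0044*m^5 - 48.7964*m^4 + 14.0577*m^3 - 63.7547*m^2 + 5.5059*m - 17.034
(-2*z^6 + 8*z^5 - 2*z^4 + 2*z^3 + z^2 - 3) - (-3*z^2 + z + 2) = -2*z^6 + 8*z^5 - 2*z^4 + 2*z^3 + 4*z^2 - z - 5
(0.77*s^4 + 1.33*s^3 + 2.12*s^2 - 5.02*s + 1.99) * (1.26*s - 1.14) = 0.9702*s^5 + 0.798*s^4 + 1.155*s^3 - 8.742*s^2 + 8.2302*s - 2.2686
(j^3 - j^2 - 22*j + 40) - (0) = j^3 - j^2 - 22*j + 40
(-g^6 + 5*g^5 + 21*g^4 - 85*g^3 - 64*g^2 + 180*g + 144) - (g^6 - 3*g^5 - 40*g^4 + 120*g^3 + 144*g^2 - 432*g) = -2*g^6 + 8*g^5 + 61*g^4 - 205*g^3 - 208*g^2 + 612*g + 144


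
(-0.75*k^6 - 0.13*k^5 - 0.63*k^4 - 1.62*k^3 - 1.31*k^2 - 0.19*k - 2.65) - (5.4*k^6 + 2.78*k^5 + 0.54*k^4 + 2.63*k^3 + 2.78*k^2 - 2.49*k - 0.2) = -6.15*k^6 - 2.91*k^5 - 1.17*k^4 - 4.25*k^3 - 4.09*k^2 + 2.3*k - 2.45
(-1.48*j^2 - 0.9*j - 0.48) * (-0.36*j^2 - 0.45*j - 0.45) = 0.5328*j^4 + 0.99*j^3 + 1.2438*j^2 + 0.621*j + 0.216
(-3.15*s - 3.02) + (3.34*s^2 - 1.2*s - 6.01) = 3.34*s^2 - 4.35*s - 9.03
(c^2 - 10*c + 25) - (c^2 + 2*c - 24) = 49 - 12*c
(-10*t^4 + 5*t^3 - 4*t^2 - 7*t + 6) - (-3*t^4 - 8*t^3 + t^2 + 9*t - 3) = -7*t^4 + 13*t^3 - 5*t^2 - 16*t + 9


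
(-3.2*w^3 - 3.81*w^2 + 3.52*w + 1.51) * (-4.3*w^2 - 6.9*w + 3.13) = 13.76*w^5 + 38.463*w^4 + 1.137*w^3 - 42.7063*w^2 + 0.598599999999999*w + 4.7263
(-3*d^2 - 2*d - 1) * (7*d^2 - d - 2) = -21*d^4 - 11*d^3 + d^2 + 5*d + 2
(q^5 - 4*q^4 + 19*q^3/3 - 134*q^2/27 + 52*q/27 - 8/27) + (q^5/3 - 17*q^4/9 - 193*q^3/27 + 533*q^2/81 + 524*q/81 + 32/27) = 4*q^5/3 - 53*q^4/9 - 22*q^3/27 + 131*q^2/81 + 680*q/81 + 8/9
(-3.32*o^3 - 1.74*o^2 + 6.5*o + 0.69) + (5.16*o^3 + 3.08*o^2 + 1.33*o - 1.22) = 1.84*o^3 + 1.34*o^2 + 7.83*o - 0.53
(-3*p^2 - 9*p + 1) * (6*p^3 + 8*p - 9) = -18*p^5 - 54*p^4 - 18*p^3 - 45*p^2 + 89*p - 9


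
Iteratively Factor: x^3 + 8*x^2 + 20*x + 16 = (x + 2)*(x^2 + 6*x + 8) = (x + 2)*(x + 4)*(x + 2)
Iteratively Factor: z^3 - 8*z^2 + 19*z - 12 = (z - 4)*(z^2 - 4*z + 3) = (z - 4)*(z - 3)*(z - 1)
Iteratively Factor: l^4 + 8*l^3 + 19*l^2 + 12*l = (l + 4)*(l^3 + 4*l^2 + 3*l) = (l + 1)*(l + 4)*(l^2 + 3*l) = l*(l + 1)*(l + 4)*(l + 3)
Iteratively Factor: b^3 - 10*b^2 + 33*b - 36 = (b - 4)*(b^2 - 6*b + 9) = (b - 4)*(b - 3)*(b - 3)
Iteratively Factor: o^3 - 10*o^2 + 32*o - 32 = (o - 4)*(o^2 - 6*o + 8) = (o - 4)*(o - 2)*(o - 4)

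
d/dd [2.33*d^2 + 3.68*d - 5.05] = 4.66*d + 3.68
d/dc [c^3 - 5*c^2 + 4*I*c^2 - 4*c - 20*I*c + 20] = 3*c^2 + c*(-10 + 8*I) - 4 - 20*I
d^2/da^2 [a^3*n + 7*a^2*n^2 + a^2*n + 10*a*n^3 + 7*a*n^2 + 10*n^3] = 2*n*(3*a + 7*n + 1)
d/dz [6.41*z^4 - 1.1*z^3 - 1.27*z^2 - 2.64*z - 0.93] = 25.64*z^3 - 3.3*z^2 - 2.54*z - 2.64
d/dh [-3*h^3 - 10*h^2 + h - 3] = -9*h^2 - 20*h + 1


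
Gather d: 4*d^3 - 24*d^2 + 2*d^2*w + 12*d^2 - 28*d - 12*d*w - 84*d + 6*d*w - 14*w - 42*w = 4*d^3 + d^2*(2*w - 12) + d*(-6*w - 112) - 56*w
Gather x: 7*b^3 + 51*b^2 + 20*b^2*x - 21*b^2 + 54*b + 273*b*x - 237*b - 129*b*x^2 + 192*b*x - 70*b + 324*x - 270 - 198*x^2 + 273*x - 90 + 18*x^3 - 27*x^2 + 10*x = 7*b^3 + 30*b^2 - 253*b + 18*x^3 + x^2*(-129*b - 225) + x*(20*b^2 + 465*b + 607) - 360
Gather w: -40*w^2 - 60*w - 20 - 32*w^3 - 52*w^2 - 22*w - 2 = -32*w^3 - 92*w^2 - 82*w - 22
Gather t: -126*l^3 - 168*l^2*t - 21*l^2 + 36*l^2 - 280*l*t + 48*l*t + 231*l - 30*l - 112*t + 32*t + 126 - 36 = -126*l^3 + 15*l^2 + 201*l + t*(-168*l^2 - 232*l - 80) + 90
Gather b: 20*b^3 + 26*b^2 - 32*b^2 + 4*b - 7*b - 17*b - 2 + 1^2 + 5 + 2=20*b^3 - 6*b^2 - 20*b + 6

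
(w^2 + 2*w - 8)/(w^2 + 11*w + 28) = (w - 2)/(w + 7)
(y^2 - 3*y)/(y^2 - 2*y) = (y - 3)/(y - 2)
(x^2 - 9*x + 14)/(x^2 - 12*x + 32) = (x^2 - 9*x + 14)/(x^2 - 12*x + 32)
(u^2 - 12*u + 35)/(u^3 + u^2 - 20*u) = (u^2 - 12*u + 35)/(u*(u^2 + u - 20))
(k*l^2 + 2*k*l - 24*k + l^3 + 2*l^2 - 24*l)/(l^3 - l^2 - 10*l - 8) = (k*l + 6*k + l^2 + 6*l)/(l^2 + 3*l + 2)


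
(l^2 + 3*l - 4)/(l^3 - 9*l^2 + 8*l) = (l + 4)/(l*(l - 8))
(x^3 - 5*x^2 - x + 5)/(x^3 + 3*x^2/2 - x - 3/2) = 2*(x - 5)/(2*x + 3)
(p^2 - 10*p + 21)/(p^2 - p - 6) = (p - 7)/(p + 2)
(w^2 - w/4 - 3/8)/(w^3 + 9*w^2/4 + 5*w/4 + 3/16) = 2*(4*w - 3)/(8*w^2 + 14*w + 3)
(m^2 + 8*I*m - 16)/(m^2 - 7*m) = (m^2 + 8*I*m - 16)/(m*(m - 7))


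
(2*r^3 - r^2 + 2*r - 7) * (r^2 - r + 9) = 2*r^5 - 3*r^4 + 21*r^3 - 18*r^2 + 25*r - 63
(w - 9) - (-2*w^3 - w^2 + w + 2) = 2*w^3 + w^2 - 11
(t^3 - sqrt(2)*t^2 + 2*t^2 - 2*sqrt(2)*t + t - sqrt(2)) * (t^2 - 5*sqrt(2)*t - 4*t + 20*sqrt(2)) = t^5 - 6*sqrt(2)*t^4 - 2*t^4 + 3*t^3 + 12*sqrt(2)*t^3 - 24*t^2 + 42*sqrt(2)*t^2 - 70*t + 24*sqrt(2)*t - 40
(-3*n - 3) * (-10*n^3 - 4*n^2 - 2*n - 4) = 30*n^4 + 42*n^3 + 18*n^2 + 18*n + 12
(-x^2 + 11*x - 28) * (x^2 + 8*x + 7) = -x^4 + 3*x^3 + 53*x^2 - 147*x - 196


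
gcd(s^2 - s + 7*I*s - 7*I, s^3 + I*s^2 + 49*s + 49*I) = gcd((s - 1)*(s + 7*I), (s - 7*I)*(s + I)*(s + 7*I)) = s + 7*I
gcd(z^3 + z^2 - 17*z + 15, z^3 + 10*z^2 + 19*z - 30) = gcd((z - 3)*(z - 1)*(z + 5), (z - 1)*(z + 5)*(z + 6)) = z^2 + 4*z - 5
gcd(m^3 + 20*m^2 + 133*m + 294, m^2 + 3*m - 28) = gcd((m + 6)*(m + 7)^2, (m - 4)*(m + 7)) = m + 7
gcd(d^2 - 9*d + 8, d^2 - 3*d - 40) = d - 8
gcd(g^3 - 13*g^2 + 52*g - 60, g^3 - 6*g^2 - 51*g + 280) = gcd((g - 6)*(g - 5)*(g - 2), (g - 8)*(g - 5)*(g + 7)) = g - 5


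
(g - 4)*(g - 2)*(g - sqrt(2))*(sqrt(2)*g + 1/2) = sqrt(2)*g^4 - 6*sqrt(2)*g^3 - 3*g^3/2 + 9*g^2 + 15*sqrt(2)*g^2/2 - 12*g + 3*sqrt(2)*g - 4*sqrt(2)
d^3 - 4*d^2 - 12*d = d*(d - 6)*(d + 2)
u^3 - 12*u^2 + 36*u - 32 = (u - 8)*(u - 2)^2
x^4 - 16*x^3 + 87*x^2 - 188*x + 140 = (x - 7)*(x - 5)*(x - 2)^2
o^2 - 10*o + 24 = (o - 6)*(o - 4)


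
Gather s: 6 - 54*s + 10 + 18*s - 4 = 12 - 36*s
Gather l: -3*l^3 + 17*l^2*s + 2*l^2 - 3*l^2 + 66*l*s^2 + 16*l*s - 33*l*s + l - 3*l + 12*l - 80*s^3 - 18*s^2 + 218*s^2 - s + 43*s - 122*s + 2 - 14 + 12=-3*l^3 + l^2*(17*s - 1) + l*(66*s^2 - 17*s + 10) - 80*s^3 + 200*s^2 - 80*s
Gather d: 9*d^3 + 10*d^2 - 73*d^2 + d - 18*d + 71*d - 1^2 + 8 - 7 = 9*d^3 - 63*d^2 + 54*d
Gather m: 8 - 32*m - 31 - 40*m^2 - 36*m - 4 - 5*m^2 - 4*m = -45*m^2 - 72*m - 27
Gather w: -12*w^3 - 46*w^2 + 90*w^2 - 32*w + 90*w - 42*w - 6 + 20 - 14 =-12*w^3 + 44*w^2 + 16*w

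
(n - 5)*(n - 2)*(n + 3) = n^3 - 4*n^2 - 11*n + 30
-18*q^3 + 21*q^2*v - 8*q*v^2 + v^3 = (-3*q + v)^2*(-2*q + v)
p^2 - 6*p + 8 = (p - 4)*(p - 2)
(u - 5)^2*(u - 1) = u^3 - 11*u^2 + 35*u - 25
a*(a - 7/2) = a^2 - 7*a/2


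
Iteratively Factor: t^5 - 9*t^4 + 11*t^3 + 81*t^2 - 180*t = (t + 3)*(t^4 - 12*t^3 + 47*t^2 - 60*t) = (t - 4)*(t + 3)*(t^3 - 8*t^2 + 15*t) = (t - 5)*(t - 4)*(t + 3)*(t^2 - 3*t) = t*(t - 5)*(t - 4)*(t + 3)*(t - 3)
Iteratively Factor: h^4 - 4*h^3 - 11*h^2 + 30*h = (h)*(h^3 - 4*h^2 - 11*h + 30) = h*(h - 5)*(h^2 + h - 6) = h*(h - 5)*(h + 3)*(h - 2)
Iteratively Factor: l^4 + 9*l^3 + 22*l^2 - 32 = (l - 1)*(l^3 + 10*l^2 + 32*l + 32) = (l - 1)*(l + 4)*(l^2 + 6*l + 8) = (l - 1)*(l + 2)*(l + 4)*(l + 4)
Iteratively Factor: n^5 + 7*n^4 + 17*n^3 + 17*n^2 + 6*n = (n + 1)*(n^4 + 6*n^3 + 11*n^2 + 6*n) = (n + 1)*(n + 2)*(n^3 + 4*n^2 + 3*n) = (n + 1)*(n + 2)*(n + 3)*(n^2 + n) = (n + 1)^2*(n + 2)*(n + 3)*(n)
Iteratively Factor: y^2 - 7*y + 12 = (y - 3)*(y - 4)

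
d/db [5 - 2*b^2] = -4*b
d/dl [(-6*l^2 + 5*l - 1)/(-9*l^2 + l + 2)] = (39*l^2 - 42*l + 11)/(81*l^4 - 18*l^3 - 35*l^2 + 4*l + 4)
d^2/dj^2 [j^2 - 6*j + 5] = 2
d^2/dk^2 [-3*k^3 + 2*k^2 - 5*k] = 4 - 18*k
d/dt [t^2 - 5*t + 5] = 2*t - 5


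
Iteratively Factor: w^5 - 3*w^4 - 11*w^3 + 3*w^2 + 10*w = (w - 5)*(w^4 + 2*w^3 - w^2 - 2*w) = (w - 5)*(w + 1)*(w^3 + w^2 - 2*w) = (w - 5)*(w - 1)*(w + 1)*(w^2 + 2*w) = w*(w - 5)*(w - 1)*(w + 1)*(w + 2)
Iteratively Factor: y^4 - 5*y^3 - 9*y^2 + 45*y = (y)*(y^3 - 5*y^2 - 9*y + 45) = y*(y - 3)*(y^2 - 2*y - 15) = y*(y - 3)*(y + 3)*(y - 5)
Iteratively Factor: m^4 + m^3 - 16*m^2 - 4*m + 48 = (m + 2)*(m^3 - m^2 - 14*m + 24) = (m - 3)*(m + 2)*(m^2 + 2*m - 8) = (m - 3)*(m + 2)*(m + 4)*(m - 2)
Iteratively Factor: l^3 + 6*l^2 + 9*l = (l + 3)*(l^2 + 3*l) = l*(l + 3)*(l + 3)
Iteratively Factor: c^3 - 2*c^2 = (c)*(c^2 - 2*c) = c^2*(c - 2)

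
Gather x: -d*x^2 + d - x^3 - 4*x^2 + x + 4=d - x^3 + x^2*(-d - 4) + x + 4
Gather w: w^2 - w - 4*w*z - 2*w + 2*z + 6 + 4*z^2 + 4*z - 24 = w^2 + w*(-4*z - 3) + 4*z^2 + 6*z - 18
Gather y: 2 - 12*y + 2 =4 - 12*y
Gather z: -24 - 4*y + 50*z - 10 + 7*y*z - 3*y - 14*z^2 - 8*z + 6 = -7*y - 14*z^2 + z*(7*y + 42) - 28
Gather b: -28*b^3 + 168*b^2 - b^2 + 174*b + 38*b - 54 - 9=-28*b^3 + 167*b^2 + 212*b - 63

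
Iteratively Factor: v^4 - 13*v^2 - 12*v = (v)*(v^3 - 13*v - 12) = v*(v + 3)*(v^2 - 3*v - 4) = v*(v - 4)*(v + 3)*(v + 1)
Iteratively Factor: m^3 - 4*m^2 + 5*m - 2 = (m - 2)*(m^2 - 2*m + 1) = (m - 2)*(m - 1)*(m - 1)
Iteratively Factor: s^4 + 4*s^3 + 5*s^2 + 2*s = (s + 2)*(s^3 + 2*s^2 + s) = (s + 1)*(s + 2)*(s^2 + s) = (s + 1)^2*(s + 2)*(s)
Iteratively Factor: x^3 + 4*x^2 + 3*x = (x + 1)*(x^2 + 3*x) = (x + 1)*(x + 3)*(x)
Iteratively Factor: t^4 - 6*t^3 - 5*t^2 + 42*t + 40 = (t + 1)*(t^3 - 7*t^2 + 2*t + 40) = (t - 5)*(t + 1)*(t^2 - 2*t - 8) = (t - 5)*(t - 4)*(t + 1)*(t + 2)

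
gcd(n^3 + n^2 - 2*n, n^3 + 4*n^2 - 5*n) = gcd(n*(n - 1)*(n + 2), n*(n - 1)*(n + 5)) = n^2 - n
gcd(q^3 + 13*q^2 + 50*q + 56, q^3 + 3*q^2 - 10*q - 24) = q^2 + 6*q + 8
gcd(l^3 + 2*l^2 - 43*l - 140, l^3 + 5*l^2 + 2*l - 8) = l + 4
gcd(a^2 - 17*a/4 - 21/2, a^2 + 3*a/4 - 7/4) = a + 7/4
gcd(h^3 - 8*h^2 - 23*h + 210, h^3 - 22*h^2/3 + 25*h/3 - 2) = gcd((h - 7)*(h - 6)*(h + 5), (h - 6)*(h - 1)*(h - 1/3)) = h - 6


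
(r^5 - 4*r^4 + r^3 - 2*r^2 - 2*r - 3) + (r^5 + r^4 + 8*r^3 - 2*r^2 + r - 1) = 2*r^5 - 3*r^4 + 9*r^3 - 4*r^2 - r - 4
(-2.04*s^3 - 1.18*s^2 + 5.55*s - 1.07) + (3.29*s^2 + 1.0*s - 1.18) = -2.04*s^3 + 2.11*s^2 + 6.55*s - 2.25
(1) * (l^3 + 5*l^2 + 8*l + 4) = l^3 + 5*l^2 + 8*l + 4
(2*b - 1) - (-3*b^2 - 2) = 3*b^2 + 2*b + 1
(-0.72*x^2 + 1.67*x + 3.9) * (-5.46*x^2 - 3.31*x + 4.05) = 3.9312*x^4 - 6.735*x^3 - 29.7377*x^2 - 6.1455*x + 15.795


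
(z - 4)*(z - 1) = z^2 - 5*z + 4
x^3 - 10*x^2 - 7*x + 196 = (x - 7)^2*(x + 4)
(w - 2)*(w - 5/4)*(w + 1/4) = w^3 - 3*w^2 + 27*w/16 + 5/8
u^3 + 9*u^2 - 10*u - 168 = (u - 4)*(u + 6)*(u + 7)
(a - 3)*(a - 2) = a^2 - 5*a + 6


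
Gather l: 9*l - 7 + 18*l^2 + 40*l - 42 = 18*l^2 + 49*l - 49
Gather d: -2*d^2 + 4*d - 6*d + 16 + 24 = -2*d^2 - 2*d + 40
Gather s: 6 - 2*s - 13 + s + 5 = -s - 2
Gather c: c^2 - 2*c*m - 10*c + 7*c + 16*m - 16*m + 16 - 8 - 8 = c^2 + c*(-2*m - 3)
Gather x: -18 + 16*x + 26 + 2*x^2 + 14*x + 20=2*x^2 + 30*x + 28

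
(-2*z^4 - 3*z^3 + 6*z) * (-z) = 2*z^5 + 3*z^4 - 6*z^2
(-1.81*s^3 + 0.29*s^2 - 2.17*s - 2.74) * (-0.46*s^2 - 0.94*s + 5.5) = 0.8326*s^5 + 1.568*s^4 - 9.2294*s^3 + 4.8952*s^2 - 9.3594*s - 15.07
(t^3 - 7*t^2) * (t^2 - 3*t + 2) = t^5 - 10*t^4 + 23*t^3 - 14*t^2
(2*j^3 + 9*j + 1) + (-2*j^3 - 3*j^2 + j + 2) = -3*j^2 + 10*j + 3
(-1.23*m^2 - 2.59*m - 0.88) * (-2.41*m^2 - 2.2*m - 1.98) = 2.9643*m^4 + 8.9479*m^3 + 10.2542*m^2 + 7.0642*m + 1.7424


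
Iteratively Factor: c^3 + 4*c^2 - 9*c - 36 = (c + 3)*(c^2 + c - 12) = (c + 3)*(c + 4)*(c - 3)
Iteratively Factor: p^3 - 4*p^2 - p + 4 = (p - 1)*(p^2 - 3*p - 4) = (p - 1)*(p + 1)*(p - 4)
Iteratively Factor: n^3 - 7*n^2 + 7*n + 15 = (n + 1)*(n^2 - 8*n + 15) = (n - 5)*(n + 1)*(n - 3)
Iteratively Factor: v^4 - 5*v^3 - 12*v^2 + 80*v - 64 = (v - 4)*(v^3 - v^2 - 16*v + 16) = (v - 4)^2*(v^2 + 3*v - 4) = (v - 4)^2*(v - 1)*(v + 4)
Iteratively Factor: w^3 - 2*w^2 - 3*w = (w)*(w^2 - 2*w - 3) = w*(w - 3)*(w + 1)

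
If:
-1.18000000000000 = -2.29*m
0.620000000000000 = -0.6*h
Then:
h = -1.03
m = 0.52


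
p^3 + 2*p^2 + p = p*(p + 1)^2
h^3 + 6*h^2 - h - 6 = (h - 1)*(h + 1)*(h + 6)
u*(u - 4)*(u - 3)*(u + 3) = u^4 - 4*u^3 - 9*u^2 + 36*u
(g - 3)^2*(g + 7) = g^3 + g^2 - 33*g + 63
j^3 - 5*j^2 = j^2*(j - 5)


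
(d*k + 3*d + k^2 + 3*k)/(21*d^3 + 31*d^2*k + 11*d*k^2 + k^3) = (k + 3)/(21*d^2 + 10*d*k + k^2)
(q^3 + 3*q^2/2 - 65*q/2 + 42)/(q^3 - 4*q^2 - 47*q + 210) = (q^2 - 11*q/2 + 6)/(q^2 - 11*q + 30)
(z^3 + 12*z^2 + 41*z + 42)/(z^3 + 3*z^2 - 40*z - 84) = (z + 3)/(z - 6)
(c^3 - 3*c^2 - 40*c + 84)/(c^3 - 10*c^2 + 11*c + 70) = (c^2 + 4*c - 12)/(c^2 - 3*c - 10)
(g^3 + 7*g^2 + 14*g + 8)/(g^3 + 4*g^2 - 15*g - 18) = (g^2 + 6*g + 8)/(g^2 + 3*g - 18)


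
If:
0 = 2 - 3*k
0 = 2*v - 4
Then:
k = 2/3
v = 2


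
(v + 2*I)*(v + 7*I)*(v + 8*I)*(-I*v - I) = -I*v^4 + 17*v^3 - I*v^3 + 17*v^2 + 86*I*v^2 - 112*v + 86*I*v - 112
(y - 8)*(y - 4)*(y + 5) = y^3 - 7*y^2 - 28*y + 160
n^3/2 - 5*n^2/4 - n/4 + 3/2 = (n/2 + 1/2)*(n - 2)*(n - 3/2)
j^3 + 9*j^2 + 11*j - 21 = (j - 1)*(j + 3)*(j + 7)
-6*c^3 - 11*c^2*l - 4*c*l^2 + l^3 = (-6*c + l)*(c + l)^2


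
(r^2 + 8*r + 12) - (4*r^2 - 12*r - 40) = -3*r^2 + 20*r + 52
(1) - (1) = 0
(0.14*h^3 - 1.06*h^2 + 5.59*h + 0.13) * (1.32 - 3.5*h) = -0.49*h^4 + 3.8948*h^3 - 20.9642*h^2 + 6.9238*h + 0.1716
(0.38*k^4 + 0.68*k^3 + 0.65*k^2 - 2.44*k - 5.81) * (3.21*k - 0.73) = 1.2198*k^5 + 1.9054*k^4 + 1.5901*k^3 - 8.3069*k^2 - 16.8689*k + 4.2413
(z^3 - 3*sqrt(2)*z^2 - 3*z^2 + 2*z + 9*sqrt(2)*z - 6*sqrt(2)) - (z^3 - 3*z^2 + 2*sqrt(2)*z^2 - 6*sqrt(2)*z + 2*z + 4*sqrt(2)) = -5*sqrt(2)*z^2 + 15*sqrt(2)*z - 10*sqrt(2)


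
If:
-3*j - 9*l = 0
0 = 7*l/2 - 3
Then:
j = -18/7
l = 6/7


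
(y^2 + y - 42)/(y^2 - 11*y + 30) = (y + 7)/(y - 5)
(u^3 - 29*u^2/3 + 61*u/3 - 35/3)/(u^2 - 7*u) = u - 8/3 + 5/(3*u)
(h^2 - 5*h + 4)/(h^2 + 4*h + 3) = (h^2 - 5*h + 4)/(h^2 + 4*h + 3)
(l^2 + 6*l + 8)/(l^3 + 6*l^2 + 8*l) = 1/l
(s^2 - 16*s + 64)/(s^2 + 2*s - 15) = (s^2 - 16*s + 64)/(s^2 + 2*s - 15)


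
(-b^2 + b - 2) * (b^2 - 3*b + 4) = -b^4 + 4*b^3 - 9*b^2 + 10*b - 8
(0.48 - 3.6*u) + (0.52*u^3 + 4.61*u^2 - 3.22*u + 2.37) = 0.52*u^3 + 4.61*u^2 - 6.82*u + 2.85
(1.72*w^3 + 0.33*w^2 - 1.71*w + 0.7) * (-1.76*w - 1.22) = -3.0272*w^4 - 2.6792*w^3 + 2.607*w^2 + 0.8542*w - 0.854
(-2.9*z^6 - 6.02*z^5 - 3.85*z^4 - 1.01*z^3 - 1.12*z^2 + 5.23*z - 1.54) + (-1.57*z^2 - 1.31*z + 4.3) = -2.9*z^6 - 6.02*z^5 - 3.85*z^4 - 1.01*z^3 - 2.69*z^2 + 3.92*z + 2.76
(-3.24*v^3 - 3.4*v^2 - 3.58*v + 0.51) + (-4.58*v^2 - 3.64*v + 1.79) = -3.24*v^3 - 7.98*v^2 - 7.22*v + 2.3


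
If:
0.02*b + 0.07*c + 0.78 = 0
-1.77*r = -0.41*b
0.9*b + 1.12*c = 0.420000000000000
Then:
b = 22.24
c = -17.50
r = 5.15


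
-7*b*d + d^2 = d*(-7*b + d)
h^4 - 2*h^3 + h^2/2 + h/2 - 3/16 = (h - 3/2)*(h - 1/2)^2*(h + 1/2)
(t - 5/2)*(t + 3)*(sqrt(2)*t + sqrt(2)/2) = sqrt(2)*t^3 + sqrt(2)*t^2 - 29*sqrt(2)*t/4 - 15*sqrt(2)/4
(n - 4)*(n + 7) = n^2 + 3*n - 28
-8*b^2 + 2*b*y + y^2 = (-2*b + y)*(4*b + y)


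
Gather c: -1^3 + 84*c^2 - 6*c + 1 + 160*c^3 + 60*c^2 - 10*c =160*c^3 + 144*c^2 - 16*c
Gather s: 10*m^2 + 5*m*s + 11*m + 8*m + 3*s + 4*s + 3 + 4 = 10*m^2 + 19*m + s*(5*m + 7) + 7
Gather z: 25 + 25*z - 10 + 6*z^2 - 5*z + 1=6*z^2 + 20*z + 16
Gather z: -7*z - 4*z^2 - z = -4*z^2 - 8*z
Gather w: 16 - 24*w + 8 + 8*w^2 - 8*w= 8*w^2 - 32*w + 24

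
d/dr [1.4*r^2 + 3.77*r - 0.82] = 2.8*r + 3.77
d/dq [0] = 0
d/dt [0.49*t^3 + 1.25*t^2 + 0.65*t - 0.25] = 1.47*t^2 + 2.5*t + 0.65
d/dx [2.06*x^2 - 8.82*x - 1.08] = 4.12*x - 8.82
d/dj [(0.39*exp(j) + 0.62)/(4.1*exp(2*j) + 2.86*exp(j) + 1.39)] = (-(0.39*exp(j) + 0.62)*(8.2*exp(j) + 2.86) + 1.599*exp(2*j) + 1.1154*exp(j) + 0.5421)*exp(j)/(4.1*exp(2*j) + 2.86*exp(j) + 1.39)^2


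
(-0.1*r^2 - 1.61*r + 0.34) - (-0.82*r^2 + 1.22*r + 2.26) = 0.72*r^2 - 2.83*r - 1.92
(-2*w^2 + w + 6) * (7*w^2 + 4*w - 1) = -14*w^4 - w^3 + 48*w^2 + 23*w - 6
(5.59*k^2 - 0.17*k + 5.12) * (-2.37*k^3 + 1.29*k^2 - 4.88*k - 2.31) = -13.2483*k^5 + 7.614*k^4 - 39.6329*k^3 - 5.4785*k^2 - 24.5929*k - 11.8272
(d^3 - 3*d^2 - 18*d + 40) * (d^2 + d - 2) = d^5 - 2*d^4 - 23*d^3 + 28*d^2 + 76*d - 80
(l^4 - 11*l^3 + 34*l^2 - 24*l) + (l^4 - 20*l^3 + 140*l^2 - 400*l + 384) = 2*l^4 - 31*l^3 + 174*l^2 - 424*l + 384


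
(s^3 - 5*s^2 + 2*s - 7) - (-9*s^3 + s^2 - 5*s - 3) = 10*s^3 - 6*s^2 + 7*s - 4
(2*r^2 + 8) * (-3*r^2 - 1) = -6*r^4 - 26*r^2 - 8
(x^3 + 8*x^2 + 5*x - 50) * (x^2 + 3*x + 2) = x^5 + 11*x^4 + 31*x^3 - 19*x^2 - 140*x - 100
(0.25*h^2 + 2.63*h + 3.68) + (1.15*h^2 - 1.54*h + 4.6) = 1.4*h^2 + 1.09*h + 8.28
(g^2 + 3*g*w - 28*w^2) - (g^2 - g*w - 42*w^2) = 4*g*w + 14*w^2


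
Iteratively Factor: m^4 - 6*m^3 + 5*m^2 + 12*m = (m + 1)*(m^3 - 7*m^2 + 12*m) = m*(m + 1)*(m^2 - 7*m + 12) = m*(m - 4)*(m + 1)*(m - 3)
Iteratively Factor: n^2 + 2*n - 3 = (n - 1)*(n + 3)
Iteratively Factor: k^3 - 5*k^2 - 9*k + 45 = (k - 5)*(k^2 - 9) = (k - 5)*(k + 3)*(k - 3)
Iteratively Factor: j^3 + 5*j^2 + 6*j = (j + 2)*(j^2 + 3*j) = j*(j + 2)*(j + 3)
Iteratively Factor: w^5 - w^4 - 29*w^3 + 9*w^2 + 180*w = (w + 3)*(w^4 - 4*w^3 - 17*w^2 + 60*w) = (w + 3)*(w + 4)*(w^3 - 8*w^2 + 15*w) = (w - 3)*(w + 3)*(w + 4)*(w^2 - 5*w) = w*(w - 3)*(w + 3)*(w + 4)*(w - 5)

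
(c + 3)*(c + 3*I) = c^2 + 3*c + 3*I*c + 9*I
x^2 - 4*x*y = x*(x - 4*y)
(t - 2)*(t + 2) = t^2 - 4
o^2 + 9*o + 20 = (o + 4)*(o + 5)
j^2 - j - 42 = (j - 7)*(j + 6)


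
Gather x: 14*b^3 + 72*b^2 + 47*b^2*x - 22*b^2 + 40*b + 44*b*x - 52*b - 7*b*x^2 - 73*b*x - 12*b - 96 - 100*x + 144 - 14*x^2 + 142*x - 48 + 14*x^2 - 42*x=14*b^3 + 50*b^2 - 7*b*x^2 - 24*b + x*(47*b^2 - 29*b)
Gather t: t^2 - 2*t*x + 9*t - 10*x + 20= t^2 + t*(9 - 2*x) - 10*x + 20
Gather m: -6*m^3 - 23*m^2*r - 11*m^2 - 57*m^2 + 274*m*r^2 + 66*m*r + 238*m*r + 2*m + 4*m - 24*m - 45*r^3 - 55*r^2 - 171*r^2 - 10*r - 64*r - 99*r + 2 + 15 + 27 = -6*m^3 + m^2*(-23*r - 68) + m*(274*r^2 + 304*r - 18) - 45*r^3 - 226*r^2 - 173*r + 44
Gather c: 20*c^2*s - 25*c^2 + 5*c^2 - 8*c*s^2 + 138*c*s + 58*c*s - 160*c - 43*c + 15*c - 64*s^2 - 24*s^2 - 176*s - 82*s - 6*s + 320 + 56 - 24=c^2*(20*s - 20) + c*(-8*s^2 + 196*s - 188) - 88*s^2 - 264*s + 352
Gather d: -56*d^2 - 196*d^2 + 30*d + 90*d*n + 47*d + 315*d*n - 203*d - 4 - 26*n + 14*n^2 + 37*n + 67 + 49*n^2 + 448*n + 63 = -252*d^2 + d*(405*n - 126) + 63*n^2 + 459*n + 126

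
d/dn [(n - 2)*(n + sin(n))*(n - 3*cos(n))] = (n - 2)*(n + sin(n))*(3*sin(n) + 1) + (n - 2)*(n - 3*cos(n))*(cos(n) + 1) + (n + sin(n))*(n - 3*cos(n))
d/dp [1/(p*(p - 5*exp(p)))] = (p*(5*exp(p) - 1) - p + 5*exp(p))/(p^2*(p - 5*exp(p))^2)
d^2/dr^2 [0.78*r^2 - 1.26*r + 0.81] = 1.56000000000000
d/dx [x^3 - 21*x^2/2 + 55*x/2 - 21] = 3*x^2 - 21*x + 55/2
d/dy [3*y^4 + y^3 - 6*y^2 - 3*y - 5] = 12*y^3 + 3*y^2 - 12*y - 3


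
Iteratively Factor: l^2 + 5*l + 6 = (l + 2)*(l + 3)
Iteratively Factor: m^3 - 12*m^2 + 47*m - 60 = (m - 3)*(m^2 - 9*m + 20) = (m - 4)*(m - 3)*(m - 5)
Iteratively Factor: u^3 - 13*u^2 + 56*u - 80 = (u - 4)*(u^2 - 9*u + 20) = (u - 4)^2*(u - 5)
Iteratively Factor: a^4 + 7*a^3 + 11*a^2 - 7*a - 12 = (a + 1)*(a^3 + 6*a^2 + 5*a - 12) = (a + 1)*(a + 4)*(a^2 + 2*a - 3) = (a + 1)*(a + 3)*(a + 4)*(a - 1)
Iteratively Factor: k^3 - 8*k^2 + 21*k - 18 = (k - 3)*(k^2 - 5*k + 6) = (k - 3)^2*(k - 2)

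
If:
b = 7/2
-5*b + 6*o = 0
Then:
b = 7/2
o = 35/12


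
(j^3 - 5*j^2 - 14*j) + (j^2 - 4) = j^3 - 4*j^2 - 14*j - 4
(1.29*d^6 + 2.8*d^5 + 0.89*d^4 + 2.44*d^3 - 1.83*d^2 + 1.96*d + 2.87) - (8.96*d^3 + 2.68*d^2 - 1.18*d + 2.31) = 1.29*d^6 + 2.8*d^5 + 0.89*d^4 - 6.52*d^3 - 4.51*d^2 + 3.14*d + 0.56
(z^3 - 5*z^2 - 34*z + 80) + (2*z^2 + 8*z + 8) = z^3 - 3*z^2 - 26*z + 88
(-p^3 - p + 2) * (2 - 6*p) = 6*p^4 - 2*p^3 + 6*p^2 - 14*p + 4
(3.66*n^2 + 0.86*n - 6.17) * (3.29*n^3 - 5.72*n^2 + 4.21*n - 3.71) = 12.0414*n^5 - 18.1058*n^4 - 9.8099*n^3 + 25.3344*n^2 - 29.1663*n + 22.8907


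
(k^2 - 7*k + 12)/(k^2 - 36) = (k^2 - 7*k + 12)/(k^2 - 36)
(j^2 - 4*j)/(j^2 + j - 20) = j/(j + 5)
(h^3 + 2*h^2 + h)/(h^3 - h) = (h + 1)/(h - 1)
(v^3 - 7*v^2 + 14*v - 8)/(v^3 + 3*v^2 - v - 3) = (v^2 - 6*v + 8)/(v^2 + 4*v + 3)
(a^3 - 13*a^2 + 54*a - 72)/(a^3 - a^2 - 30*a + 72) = (a - 6)/(a + 6)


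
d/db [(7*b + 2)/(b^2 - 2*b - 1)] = (7*b^2 - 14*b - 2*(b - 1)*(7*b + 2) - 7)/(-b^2 + 2*b + 1)^2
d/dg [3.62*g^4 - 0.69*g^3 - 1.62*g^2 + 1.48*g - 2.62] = 14.48*g^3 - 2.07*g^2 - 3.24*g + 1.48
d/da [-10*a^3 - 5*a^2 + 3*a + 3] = -30*a^2 - 10*a + 3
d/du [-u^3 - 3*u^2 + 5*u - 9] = -3*u^2 - 6*u + 5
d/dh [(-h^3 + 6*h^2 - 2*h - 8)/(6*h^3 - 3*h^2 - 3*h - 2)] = (-33*h^4 + 30*h^3 + 126*h^2 - 72*h - 20)/(36*h^6 - 36*h^5 - 27*h^4 - 6*h^3 + 21*h^2 + 12*h + 4)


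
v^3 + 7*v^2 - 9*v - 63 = (v - 3)*(v + 3)*(v + 7)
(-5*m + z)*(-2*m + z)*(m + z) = 10*m^3 + 3*m^2*z - 6*m*z^2 + z^3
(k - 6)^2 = k^2 - 12*k + 36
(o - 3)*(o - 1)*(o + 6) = o^3 + 2*o^2 - 21*o + 18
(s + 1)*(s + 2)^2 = s^3 + 5*s^2 + 8*s + 4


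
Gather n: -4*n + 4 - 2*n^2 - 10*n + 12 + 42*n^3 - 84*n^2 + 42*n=42*n^3 - 86*n^2 + 28*n + 16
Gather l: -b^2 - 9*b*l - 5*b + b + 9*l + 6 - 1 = -b^2 - 4*b + l*(9 - 9*b) + 5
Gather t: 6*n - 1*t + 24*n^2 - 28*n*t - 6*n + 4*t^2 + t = 24*n^2 - 28*n*t + 4*t^2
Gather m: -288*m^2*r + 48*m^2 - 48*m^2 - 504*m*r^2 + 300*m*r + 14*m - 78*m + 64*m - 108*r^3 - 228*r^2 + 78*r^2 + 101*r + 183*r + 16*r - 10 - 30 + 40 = -288*m^2*r + m*(-504*r^2 + 300*r) - 108*r^3 - 150*r^2 + 300*r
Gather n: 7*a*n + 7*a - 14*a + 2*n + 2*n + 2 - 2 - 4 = -7*a + n*(7*a + 4) - 4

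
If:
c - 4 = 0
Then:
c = 4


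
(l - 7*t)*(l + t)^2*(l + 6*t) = l^4 + l^3*t - 43*l^2*t^2 - 85*l*t^3 - 42*t^4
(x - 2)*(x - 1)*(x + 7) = x^3 + 4*x^2 - 19*x + 14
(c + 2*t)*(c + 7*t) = c^2 + 9*c*t + 14*t^2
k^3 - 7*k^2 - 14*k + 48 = (k - 8)*(k - 2)*(k + 3)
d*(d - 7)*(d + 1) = d^3 - 6*d^2 - 7*d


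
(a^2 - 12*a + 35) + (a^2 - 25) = 2*a^2 - 12*a + 10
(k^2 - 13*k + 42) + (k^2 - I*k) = 2*k^2 - 13*k - I*k + 42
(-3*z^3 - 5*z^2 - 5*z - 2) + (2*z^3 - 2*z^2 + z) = -z^3 - 7*z^2 - 4*z - 2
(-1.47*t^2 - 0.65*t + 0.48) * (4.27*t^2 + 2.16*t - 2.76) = -6.2769*t^4 - 5.9507*t^3 + 4.7028*t^2 + 2.8308*t - 1.3248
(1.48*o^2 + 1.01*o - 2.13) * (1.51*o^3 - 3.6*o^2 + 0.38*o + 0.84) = 2.2348*o^5 - 3.8029*o^4 - 6.2899*o^3 + 9.295*o^2 + 0.0389999999999999*o - 1.7892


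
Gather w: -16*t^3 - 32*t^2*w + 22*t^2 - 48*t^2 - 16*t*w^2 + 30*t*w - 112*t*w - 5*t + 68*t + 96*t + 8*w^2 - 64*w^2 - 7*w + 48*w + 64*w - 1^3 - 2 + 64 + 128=-16*t^3 - 26*t^2 + 159*t + w^2*(-16*t - 56) + w*(-32*t^2 - 82*t + 105) + 189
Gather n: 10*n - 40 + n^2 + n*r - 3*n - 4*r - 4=n^2 + n*(r + 7) - 4*r - 44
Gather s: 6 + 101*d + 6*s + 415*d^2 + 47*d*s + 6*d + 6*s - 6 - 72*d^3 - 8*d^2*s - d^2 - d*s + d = -72*d^3 + 414*d^2 + 108*d + s*(-8*d^2 + 46*d + 12)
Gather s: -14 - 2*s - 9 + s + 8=-s - 15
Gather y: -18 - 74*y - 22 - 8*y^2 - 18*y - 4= -8*y^2 - 92*y - 44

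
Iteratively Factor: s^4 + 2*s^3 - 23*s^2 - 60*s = (s + 4)*(s^3 - 2*s^2 - 15*s) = (s + 3)*(s + 4)*(s^2 - 5*s) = (s - 5)*(s + 3)*(s + 4)*(s)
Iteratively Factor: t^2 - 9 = (t + 3)*(t - 3)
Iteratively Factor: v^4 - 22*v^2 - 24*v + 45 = (v - 1)*(v^3 + v^2 - 21*v - 45) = (v - 5)*(v - 1)*(v^2 + 6*v + 9) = (v - 5)*(v - 1)*(v + 3)*(v + 3)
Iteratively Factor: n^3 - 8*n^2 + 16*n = (n)*(n^2 - 8*n + 16) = n*(n - 4)*(n - 4)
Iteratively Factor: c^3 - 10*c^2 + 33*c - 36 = (c - 3)*(c^2 - 7*c + 12) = (c - 3)^2*(c - 4)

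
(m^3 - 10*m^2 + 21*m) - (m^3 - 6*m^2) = -4*m^2 + 21*m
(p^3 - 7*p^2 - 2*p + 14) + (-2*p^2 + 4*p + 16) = p^3 - 9*p^2 + 2*p + 30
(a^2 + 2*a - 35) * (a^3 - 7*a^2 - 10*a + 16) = a^5 - 5*a^4 - 59*a^3 + 241*a^2 + 382*a - 560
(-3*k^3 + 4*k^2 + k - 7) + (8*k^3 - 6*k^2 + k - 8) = 5*k^3 - 2*k^2 + 2*k - 15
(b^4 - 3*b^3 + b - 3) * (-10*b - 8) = -10*b^5 + 22*b^4 + 24*b^3 - 10*b^2 + 22*b + 24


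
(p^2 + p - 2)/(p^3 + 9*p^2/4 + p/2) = 4*(p - 1)/(p*(4*p + 1))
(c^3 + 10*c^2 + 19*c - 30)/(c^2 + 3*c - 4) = (c^2 + 11*c + 30)/(c + 4)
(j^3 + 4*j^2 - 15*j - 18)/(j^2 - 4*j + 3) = (j^2 + 7*j + 6)/(j - 1)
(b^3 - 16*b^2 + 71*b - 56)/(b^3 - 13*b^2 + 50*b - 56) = (b^2 - 9*b + 8)/(b^2 - 6*b + 8)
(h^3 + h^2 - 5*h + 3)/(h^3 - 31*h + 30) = (h^2 + 2*h - 3)/(h^2 + h - 30)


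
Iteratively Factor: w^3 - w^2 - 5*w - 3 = (w + 1)*(w^2 - 2*w - 3) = (w - 3)*(w + 1)*(w + 1)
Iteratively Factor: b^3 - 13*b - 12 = (b + 3)*(b^2 - 3*b - 4) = (b - 4)*(b + 3)*(b + 1)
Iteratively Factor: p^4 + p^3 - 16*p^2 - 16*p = (p - 4)*(p^3 + 5*p^2 + 4*p) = (p - 4)*(p + 1)*(p^2 + 4*p) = (p - 4)*(p + 1)*(p + 4)*(p)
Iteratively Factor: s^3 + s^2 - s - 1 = (s - 1)*(s^2 + 2*s + 1) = (s - 1)*(s + 1)*(s + 1)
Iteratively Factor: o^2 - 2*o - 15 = (o + 3)*(o - 5)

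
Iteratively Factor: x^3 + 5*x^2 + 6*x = (x + 3)*(x^2 + 2*x) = x*(x + 3)*(x + 2)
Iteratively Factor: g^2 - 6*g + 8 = (g - 2)*(g - 4)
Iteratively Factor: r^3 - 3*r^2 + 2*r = (r - 2)*(r^2 - r) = r*(r - 2)*(r - 1)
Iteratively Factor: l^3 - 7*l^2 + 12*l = (l - 4)*(l^2 - 3*l) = (l - 4)*(l - 3)*(l)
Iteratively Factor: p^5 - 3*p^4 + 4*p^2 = (p - 2)*(p^4 - p^3 - 2*p^2) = p*(p - 2)*(p^3 - p^2 - 2*p) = p*(p - 2)*(p + 1)*(p^2 - 2*p) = p*(p - 2)^2*(p + 1)*(p)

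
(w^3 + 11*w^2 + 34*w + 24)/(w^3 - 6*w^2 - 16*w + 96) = (w^2 + 7*w + 6)/(w^2 - 10*w + 24)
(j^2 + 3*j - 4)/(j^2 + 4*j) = (j - 1)/j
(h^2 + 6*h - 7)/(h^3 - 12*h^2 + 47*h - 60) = (h^2 + 6*h - 7)/(h^3 - 12*h^2 + 47*h - 60)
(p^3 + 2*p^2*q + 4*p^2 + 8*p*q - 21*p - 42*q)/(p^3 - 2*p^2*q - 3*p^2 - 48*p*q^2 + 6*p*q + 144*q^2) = (p^2 + 2*p*q + 7*p + 14*q)/(p^2 - 2*p*q - 48*q^2)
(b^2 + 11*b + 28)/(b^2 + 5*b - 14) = (b + 4)/(b - 2)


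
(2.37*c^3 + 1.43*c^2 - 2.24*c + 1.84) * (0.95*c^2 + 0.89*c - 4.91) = 2.2515*c^5 + 3.4678*c^4 - 12.492*c^3 - 7.2669*c^2 + 12.636*c - 9.0344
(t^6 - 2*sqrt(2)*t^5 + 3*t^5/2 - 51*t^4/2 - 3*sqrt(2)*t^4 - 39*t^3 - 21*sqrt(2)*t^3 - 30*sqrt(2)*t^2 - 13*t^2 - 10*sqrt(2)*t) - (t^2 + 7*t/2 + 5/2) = t^6 - 2*sqrt(2)*t^5 + 3*t^5/2 - 51*t^4/2 - 3*sqrt(2)*t^4 - 39*t^3 - 21*sqrt(2)*t^3 - 30*sqrt(2)*t^2 - 14*t^2 - 10*sqrt(2)*t - 7*t/2 - 5/2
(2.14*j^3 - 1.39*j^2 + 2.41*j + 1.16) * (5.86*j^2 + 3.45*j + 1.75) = 12.5404*j^5 - 0.7624*j^4 + 13.0721*j^3 + 12.6796*j^2 + 8.2195*j + 2.03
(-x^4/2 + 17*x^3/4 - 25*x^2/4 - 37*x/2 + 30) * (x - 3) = -x^5/2 + 23*x^4/4 - 19*x^3 + x^2/4 + 171*x/2 - 90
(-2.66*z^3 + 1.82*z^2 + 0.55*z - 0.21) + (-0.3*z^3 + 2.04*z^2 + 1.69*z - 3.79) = -2.96*z^3 + 3.86*z^2 + 2.24*z - 4.0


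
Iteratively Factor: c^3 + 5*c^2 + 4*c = (c + 1)*(c^2 + 4*c) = c*(c + 1)*(c + 4)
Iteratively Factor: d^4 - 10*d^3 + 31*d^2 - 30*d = (d - 3)*(d^3 - 7*d^2 + 10*d) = (d - 5)*(d - 3)*(d^2 - 2*d) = d*(d - 5)*(d - 3)*(d - 2)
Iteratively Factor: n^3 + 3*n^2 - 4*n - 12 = (n + 2)*(n^2 + n - 6) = (n - 2)*(n + 2)*(n + 3)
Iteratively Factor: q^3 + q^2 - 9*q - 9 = (q + 1)*(q^2 - 9) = (q - 3)*(q + 1)*(q + 3)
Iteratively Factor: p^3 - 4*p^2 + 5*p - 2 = (p - 2)*(p^2 - 2*p + 1) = (p - 2)*(p - 1)*(p - 1)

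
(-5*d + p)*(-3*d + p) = 15*d^2 - 8*d*p + p^2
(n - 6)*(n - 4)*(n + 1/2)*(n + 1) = n^4 - 17*n^3/2 + 19*n^2/2 + 31*n + 12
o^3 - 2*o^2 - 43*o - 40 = (o - 8)*(o + 1)*(o + 5)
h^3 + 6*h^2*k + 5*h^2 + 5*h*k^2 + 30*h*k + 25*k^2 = (h + 5)*(h + k)*(h + 5*k)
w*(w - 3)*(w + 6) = w^3 + 3*w^2 - 18*w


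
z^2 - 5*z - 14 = (z - 7)*(z + 2)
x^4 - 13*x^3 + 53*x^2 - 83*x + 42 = (x - 7)*(x - 3)*(x - 2)*(x - 1)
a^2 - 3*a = a*(a - 3)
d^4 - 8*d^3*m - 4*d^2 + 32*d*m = d*(d - 2)*(d + 2)*(d - 8*m)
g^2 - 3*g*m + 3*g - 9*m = (g + 3)*(g - 3*m)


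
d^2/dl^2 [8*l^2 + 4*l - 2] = 16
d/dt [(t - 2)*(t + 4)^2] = 3*t*(t + 4)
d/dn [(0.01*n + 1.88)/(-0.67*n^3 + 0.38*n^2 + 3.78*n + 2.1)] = (0.0134*n^3 + 3.775*n^2 - 1.4288*n - 7.0854)/(0.4489*n^6 - 0.5092*n^5 - 4.9208*n^4 + 0.0587999999999993*n^3 + 15.8844*n^2 + 15.876*n + 4.41)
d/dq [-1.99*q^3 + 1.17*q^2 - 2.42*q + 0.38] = -5.97*q^2 + 2.34*q - 2.42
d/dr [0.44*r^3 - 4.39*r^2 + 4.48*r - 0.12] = 1.32*r^2 - 8.78*r + 4.48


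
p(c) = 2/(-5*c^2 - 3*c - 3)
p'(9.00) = 0.00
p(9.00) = 0.00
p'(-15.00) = 0.00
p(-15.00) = 0.00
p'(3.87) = 0.01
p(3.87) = -0.02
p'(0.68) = 0.36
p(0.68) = -0.27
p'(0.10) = 0.71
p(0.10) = -0.60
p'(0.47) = 0.51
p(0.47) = -0.36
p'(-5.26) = -0.01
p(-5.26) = -0.02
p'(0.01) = 0.68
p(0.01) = -0.66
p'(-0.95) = -0.60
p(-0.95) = -0.43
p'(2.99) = 0.02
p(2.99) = -0.04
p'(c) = 2*(10*c + 3)/(-5*c^2 - 3*c - 3)^2 = 2*(10*c + 3)/(5*c^2 + 3*c + 3)^2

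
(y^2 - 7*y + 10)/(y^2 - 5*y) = (y - 2)/y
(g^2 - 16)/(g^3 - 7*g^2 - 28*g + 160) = (g + 4)/(g^2 - 3*g - 40)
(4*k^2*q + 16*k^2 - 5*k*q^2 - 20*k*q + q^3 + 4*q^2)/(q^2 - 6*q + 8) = (4*k^2*q + 16*k^2 - 5*k*q^2 - 20*k*q + q^3 + 4*q^2)/(q^2 - 6*q + 8)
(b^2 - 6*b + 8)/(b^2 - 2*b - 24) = (-b^2 + 6*b - 8)/(-b^2 + 2*b + 24)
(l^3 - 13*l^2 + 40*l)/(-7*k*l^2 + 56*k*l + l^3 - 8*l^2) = (5 - l)/(7*k - l)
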